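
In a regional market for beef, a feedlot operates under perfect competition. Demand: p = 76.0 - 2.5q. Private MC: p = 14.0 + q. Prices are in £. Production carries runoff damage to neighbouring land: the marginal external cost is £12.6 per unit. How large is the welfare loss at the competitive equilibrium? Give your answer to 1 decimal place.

Market equilibrium (private): 14.0 + q = 76.0 - 2.5q → q_m = 17.7143.
Social marginal cost = private MC + MEC = 26.6 + q.
Set SMC = demand: 26.6 + q = 76.0 - 2.5q → q* = 14.1143.
Between q* and q_m the wedge SMC − demand runs linearly from 0 to MEC(q_m), so the loss is a triangle.
DWL = ½ × 3.6000 × 12.6000 = 22.6800.

DWL = £22.7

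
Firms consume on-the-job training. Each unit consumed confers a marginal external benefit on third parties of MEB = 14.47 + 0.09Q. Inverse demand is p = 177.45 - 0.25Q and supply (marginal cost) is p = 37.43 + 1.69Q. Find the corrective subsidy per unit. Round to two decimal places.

Social marginal benefit = demand + MEB = 191.92 - 0.16Q.
Set SMB = MC: 191.92 - 0.16Q = 37.43 + 1.69Q → Q* = 83.5081.
The Pigouvian subsidy equals MEB at Q*: 14.47 + 0.09×83.5081 = 21.9857.

subsidy = 21.99 per unit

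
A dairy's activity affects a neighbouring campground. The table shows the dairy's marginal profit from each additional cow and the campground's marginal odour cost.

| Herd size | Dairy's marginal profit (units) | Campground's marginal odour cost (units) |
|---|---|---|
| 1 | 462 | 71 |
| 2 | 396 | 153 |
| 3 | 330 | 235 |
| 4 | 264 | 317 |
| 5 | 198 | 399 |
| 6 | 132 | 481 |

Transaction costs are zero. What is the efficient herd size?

Bargaining reaches the level where marginal profit last exceeds marginal odour cost.
That holds through level 3 (330 ≥ 235) but not at 4 (264 < 317).

3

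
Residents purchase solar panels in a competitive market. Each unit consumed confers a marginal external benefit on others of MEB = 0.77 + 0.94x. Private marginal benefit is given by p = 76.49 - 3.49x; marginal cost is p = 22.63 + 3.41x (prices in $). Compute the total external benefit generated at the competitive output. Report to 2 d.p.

$34.65

Market equilibrium (private): 22.63 + 3.41x = 76.49 - 3.49x → x_m = 7.8058.
Total external benefit = ∫₀^{x_m} (0.77 + 0.94x) dx = 0.77×7.8058 + ½×0.94×7.8058² = 34.6478.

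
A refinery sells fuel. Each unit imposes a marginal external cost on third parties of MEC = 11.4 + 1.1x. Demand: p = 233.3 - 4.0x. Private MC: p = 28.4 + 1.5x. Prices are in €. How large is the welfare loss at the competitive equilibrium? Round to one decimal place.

DWL = €207.9

Market equilibrium (private): 28.4 + 1.5x = 233.3 - 4.0x → x_m = 37.2545.
Social marginal cost = private MC + MEC = 39.8 + 2.6x.
Set SMC = demand: 39.8 + 2.6x = 233.3 - 4.0x → x* = 29.3182.
The welfare-loss triangle has base |x_m − x*| and height MEC(x_m) (the vertical gap between SMC and demand is zero at x* and MEC at x_m).
DWL = ½ × 7.9363 × 52.3800 = 207.8517.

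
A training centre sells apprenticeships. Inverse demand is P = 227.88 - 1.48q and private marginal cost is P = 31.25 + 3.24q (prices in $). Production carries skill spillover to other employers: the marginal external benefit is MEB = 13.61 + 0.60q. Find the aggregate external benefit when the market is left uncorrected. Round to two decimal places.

$1087.62

Market equilibrium (private): 31.25 + 3.24q = 227.88 - 1.48q → q_m = 41.6589.
Total external benefit = ∫₀^{q_m} (13.61 + 0.60q) dq = 13.61×41.6589 + ½×0.60×41.6589² = 1087.6168.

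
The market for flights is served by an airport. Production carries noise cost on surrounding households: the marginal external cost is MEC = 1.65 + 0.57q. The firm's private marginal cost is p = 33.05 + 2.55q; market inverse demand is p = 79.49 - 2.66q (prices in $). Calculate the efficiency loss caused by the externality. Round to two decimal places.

DWL = $3.92

Market equilibrium (private): 33.05 + 2.55q = 79.49 - 2.66q → q_m = 8.9136.
Social marginal cost = private MC + MEC = 34.70 + 3.12q.
Set SMC = demand: 34.70 + 3.12q = 79.49 - 2.66q → q* = 7.7491.
Height of the DWL triangle at q_m is SMC(q_m) − demand(q_m) = MEC(q_m) = 6.7308.
DWL = ½ × 1.1645 × 6.7308 = 3.9190.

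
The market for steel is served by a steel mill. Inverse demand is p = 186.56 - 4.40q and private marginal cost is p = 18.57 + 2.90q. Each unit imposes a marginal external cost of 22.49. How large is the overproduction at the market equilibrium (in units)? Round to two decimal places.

Market equilibrium (private): 18.57 + 2.90q = 186.56 - 4.40q → q_m = 23.0123.
Social marginal cost = private MC + MEC = 41.06 + 2.90q.
Set SMC = demand: 41.06 + 2.90q = 186.56 - 4.40q → q* = 19.9315.
Gap = |23.0123 − 19.9315| = 3.0808.

3.08 units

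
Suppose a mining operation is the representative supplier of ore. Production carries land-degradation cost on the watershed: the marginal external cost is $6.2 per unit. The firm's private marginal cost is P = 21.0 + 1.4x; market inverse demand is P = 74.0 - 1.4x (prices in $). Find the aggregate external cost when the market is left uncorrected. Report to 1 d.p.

Market equilibrium (private): 21.0 + 1.4x = 74.0 - 1.4x → x_m = 18.9286.
Total external cost = MEC × x_m = 6.2 × 18.9286 = 117.3573.

$117.4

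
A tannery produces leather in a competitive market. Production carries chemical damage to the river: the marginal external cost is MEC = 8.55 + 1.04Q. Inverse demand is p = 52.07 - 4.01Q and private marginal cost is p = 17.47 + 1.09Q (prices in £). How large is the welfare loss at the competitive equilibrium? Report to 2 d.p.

Market equilibrium (private): 17.47 + 1.09Q = 52.07 - 4.01Q → Q_m = 6.7843.
Social marginal cost = private MC + MEC = 26.02 + 2.13Q.
Set SMC = demand: 26.02 + 2.13Q = 52.07 - 4.01Q → Q* = 4.2427.
The loss is the area between SMC and demand from Q* to Q_m; with linear curves that's a triangle of height MEC(Q_m).
DWL = ½ × 2.5416 × 15.6057 = 19.8317.

DWL = £19.83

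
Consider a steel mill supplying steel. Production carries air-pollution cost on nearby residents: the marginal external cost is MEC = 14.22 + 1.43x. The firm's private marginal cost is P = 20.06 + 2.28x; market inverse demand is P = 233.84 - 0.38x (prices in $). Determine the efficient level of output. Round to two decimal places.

Social marginal cost = private MC + MEC = 34.28 + 3.71x.
Set SMC = demand: 34.28 + 3.71x = 233.84 - 0.38x → x* = 48.7922.

x* = 48.79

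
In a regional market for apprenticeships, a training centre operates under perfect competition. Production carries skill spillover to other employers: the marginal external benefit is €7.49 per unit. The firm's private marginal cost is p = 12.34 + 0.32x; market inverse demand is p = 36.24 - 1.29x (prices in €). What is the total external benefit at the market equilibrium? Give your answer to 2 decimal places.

€111.19

Market equilibrium (private): 12.34 + 0.32x = 36.24 - 1.29x → x_m = 14.8447.
Total external benefit = MEB × x_m = 7.49 × 14.8447 = 111.1868.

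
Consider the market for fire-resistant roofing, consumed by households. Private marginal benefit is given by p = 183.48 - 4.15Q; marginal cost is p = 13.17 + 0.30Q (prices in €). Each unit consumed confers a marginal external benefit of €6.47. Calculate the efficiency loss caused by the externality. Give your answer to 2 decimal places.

Market equilibrium (private): 13.17 + 0.30Q = 183.48 - 4.15Q → Q_m = 38.2719.
Social marginal benefit = demand + MEB = 189.95 - 4.15Q.
Set SMB = MC: 189.95 - 4.15Q = 13.17 + 0.30Q → Q* = 39.7258.
The loss is the area between SMB and MC from Q* to Q_m; with linear curves that's a triangle of height MEB(Q_m).
DWL = ½ × 1.4539 × 6.4700 = 4.7034.

DWL = €4.70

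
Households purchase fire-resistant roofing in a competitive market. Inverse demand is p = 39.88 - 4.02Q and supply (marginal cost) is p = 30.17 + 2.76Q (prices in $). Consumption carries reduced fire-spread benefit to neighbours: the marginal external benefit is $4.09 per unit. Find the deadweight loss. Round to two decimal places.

Market equilibrium (private): 30.17 + 2.76Q = 39.88 - 4.02Q → Q_m = 1.4322.
Social marginal benefit = demand + MEB = 43.97 - 4.02Q.
Set SMB = MC: 43.97 - 4.02Q = 30.17 + 2.76Q → Q* = 2.0354.
The loss is the area between SMB and MC from Q* to Q_m; with linear curves that's a triangle of height MEB(Q_m).
DWL = ½ × 0.6032 × 4.0900 = 1.2335.

DWL = $1.23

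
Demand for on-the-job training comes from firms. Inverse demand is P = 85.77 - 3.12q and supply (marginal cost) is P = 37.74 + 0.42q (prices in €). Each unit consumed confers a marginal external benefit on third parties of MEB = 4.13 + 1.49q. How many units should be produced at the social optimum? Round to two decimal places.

Social marginal benefit = demand + MEB = 89.90 - 1.63q.
Set SMB = MC: 89.90 - 1.63q = 37.74 + 0.42q → q* = 25.4439.

q* = 25.44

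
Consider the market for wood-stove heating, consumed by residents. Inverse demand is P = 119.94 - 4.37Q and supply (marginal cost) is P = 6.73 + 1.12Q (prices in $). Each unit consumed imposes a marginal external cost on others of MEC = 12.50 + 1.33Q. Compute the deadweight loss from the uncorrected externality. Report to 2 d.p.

Market equilibrium (private): 6.73 + 1.12Q = 119.94 - 4.37Q → Q_m = 20.6211.
Social marginal benefit = demand − MEC = 107.44 - 5.70Q.
Set SMB = MC: 107.44 - 5.70Q = 6.73 + 1.12Q → Q* = 14.7669.
Between Q* and Q_m the wedge MC − SMB runs linearly from 0 to MEC(Q_m), so the loss is a triangle.
DWL = ½ × 5.8542 × 39.9261 = 116.8677.

DWL = $116.87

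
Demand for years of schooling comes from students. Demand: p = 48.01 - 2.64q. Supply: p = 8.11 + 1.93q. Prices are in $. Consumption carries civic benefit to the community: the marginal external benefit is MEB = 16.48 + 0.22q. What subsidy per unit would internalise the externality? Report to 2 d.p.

subsidy = $19.33 per unit

Social marginal benefit = demand + MEB = 64.49 - 2.42q.
Set SMB = MC: 64.49 - 2.42q = 8.11 + 1.93q → q* = 12.9609.
The Pigouvian subsidy equals MEB at q*: 16.48 + 0.22×12.9609 = 19.3314.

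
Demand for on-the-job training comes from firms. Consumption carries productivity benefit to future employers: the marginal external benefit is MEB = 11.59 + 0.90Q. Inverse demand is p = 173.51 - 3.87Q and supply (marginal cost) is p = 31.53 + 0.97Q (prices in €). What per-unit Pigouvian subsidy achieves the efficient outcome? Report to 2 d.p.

Social marginal benefit = demand + MEB = 185.10 - 2.97Q.
Set SMB = MC: 185.10 - 2.97Q = 31.53 + 0.97Q → Q* = 38.9772.
The Pigouvian subsidy equals MEB at Q*: 11.59 + 0.90×38.9772 = 46.6695.

subsidy = €46.67 per unit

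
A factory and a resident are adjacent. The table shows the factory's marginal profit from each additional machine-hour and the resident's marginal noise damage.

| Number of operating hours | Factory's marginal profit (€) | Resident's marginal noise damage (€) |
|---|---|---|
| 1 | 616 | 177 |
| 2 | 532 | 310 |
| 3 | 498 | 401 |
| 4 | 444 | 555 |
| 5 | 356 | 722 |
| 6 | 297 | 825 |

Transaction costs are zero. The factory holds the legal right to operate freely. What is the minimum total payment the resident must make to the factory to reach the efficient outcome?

€1097

Left alone the factory would choose level 6 (marginal profit stays positive).
Efficient level: k* = 3 (marginal profit ≥ marginal noise damage through 3).
The resident must at least cover the factory's forgone profit from cutting 6→3: 444 + 356 + 297 = 1097.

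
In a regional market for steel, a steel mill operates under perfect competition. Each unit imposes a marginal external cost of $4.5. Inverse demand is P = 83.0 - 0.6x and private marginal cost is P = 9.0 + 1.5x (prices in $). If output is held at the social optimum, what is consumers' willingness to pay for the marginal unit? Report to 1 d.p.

P = $63.1

Social marginal cost = private MC + MEC = 13.5 + 1.5x.
Set SMC = demand: 13.5 + 1.5x = 83.0 - 0.6x → x* = 33.0952.
Consumer price on the demand curve at x*: 83.0 − 0.6×33.0952 = 63.1429.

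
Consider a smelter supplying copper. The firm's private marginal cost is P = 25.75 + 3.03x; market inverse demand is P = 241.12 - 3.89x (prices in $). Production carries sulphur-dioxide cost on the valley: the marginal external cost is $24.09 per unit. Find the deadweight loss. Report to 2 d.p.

Market equilibrium (private): 25.75 + 3.03x = 241.12 - 3.89x → x_m = 31.1228.
Social marginal cost = private MC + MEC = 49.84 + 3.03x.
Set SMC = demand: 49.84 + 3.03x = 241.12 - 3.89x → x* = 27.6416.
Height of the DWL triangle at x_m is SMC(x_m) − demand(x_m) = MEC(x_m) = 24.0900.
DWL = ½ × 3.4812 × 24.0900 = 41.9311.

DWL = $41.93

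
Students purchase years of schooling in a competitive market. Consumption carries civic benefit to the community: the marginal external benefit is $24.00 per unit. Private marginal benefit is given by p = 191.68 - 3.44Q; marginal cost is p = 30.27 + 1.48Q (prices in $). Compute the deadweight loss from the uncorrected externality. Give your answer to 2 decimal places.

Market equilibrium (private): 30.27 + 1.48Q = 191.68 - 3.44Q → Q_m = 32.8069.
Social marginal benefit = demand + MEB = 215.68 - 3.44Q.
Set SMB = MC: 215.68 - 3.44Q = 30.27 + 1.48Q → Q* = 37.6850.
The welfare-loss triangle has base |Q_m − Q*| and height MEB(Q_m) (the vertical gap between SMB and MC is zero at Q* and MEB at Q_m).
DWL = ½ × 4.8781 × 24.0000 = 58.5372.

DWL = $58.54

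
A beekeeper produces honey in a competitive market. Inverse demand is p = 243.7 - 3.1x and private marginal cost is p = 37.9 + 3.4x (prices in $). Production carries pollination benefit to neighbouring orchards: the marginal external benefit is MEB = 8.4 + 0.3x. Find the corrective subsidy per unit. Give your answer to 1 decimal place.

subsidy = $18.8 per unit

Social marginal cost = private MC − MEB = 29.5 + 3.1x.
Set SMC = demand: 29.5 + 3.1x = 243.7 - 3.1x → x* = 34.5484.
The Pigouvian subsidy equals MEB at x*: 8.4 + 0.3×34.5484 = 18.7645.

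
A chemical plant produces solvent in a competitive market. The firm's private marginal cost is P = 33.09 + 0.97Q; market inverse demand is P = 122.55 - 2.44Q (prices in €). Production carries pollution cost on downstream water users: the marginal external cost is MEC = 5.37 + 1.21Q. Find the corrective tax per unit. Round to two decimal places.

Social marginal cost = private MC + MEC = 38.46 + 2.18Q.
Set SMC = demand: 38.46 + 2.18Q = 122.55 - 2.44Q → Q* = 18.2013.
The Pigouvian tax equals MEC at Q*: 5.37 + 1.21×18.2013 = 27.3936.

tax = €27.39 per unit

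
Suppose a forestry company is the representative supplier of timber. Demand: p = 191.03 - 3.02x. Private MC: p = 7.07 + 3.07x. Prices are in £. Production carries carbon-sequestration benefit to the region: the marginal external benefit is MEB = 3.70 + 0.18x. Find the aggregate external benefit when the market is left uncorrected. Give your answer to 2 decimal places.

£193.89

Market equilibrium (private): 7.07 + 3.07x = 191.03 - 3.02x → x_m = 30.2069.
Total external benefit = ∫₀^{x_m} (3.70 + 0.18x) dx = 3.70×30.2069 + ½×0.18×30.2069² = 193.8866.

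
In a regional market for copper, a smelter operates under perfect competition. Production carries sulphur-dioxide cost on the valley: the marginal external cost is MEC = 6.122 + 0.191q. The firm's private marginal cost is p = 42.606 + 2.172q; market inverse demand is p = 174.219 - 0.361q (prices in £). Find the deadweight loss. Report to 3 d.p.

DWL = £47.262

Market equilibrium (private): 42.606 + 2.172q = 174.219 - 0.361q → q_m = 51.9593.
Social marginal cost = private MC + MEC = 48.728 + 2.363q.
Set SMC = demand: 48.728 + 2.363q = 174.219 - 0.361q → q* = 46.0686.
The loss is the area between SMC and demand from q* to q_m; with linear curves that's a triangle of height MEC(q_m).
DWL = ½ × 5.8907 × 16.0462 = 47.2617.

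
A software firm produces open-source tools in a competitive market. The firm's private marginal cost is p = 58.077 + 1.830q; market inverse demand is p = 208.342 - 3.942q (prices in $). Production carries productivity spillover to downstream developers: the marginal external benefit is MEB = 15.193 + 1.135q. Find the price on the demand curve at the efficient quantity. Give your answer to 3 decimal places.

P = $67.683

Social marginal cost = private MC − MEB = 42.884 + 0.695q.
Set SMC = demand: 42.884 + 0.695q = 208.342 - 3.942q → q* = 35.6821.
Consumer price on the demand curve at q*: 208.342 − 3.942×35.6821 = 67.6832.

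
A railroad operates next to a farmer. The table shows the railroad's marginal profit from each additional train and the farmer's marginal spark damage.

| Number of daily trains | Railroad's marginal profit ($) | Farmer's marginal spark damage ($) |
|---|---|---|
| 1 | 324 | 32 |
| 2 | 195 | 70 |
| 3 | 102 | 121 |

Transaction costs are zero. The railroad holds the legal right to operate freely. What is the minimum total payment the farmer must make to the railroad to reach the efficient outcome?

Left alone the railroad would choose level 3 (marginal profit stays positive).
Efficient level: k* = 2 (marginal profit ≥ marginal spark damage through 2).
The farmer must at least cover the railroad's forgone profit from cutting 3→2: 102 = 102.

$102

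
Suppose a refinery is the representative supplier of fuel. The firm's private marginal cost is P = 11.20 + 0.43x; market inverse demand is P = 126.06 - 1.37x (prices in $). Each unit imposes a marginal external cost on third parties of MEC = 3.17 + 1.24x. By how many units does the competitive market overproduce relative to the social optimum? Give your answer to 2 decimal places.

Market equilibrium (private): 11.20 + 0.43x = 126.06 - 1.37x → x_m = 63.8111.
Social marginal cost = private MC + MEC = 14.37 + 1.67x.
Set SMC = demand: 14.37 + 1.67x = 126.06 - 1.37x → x* = 36.7401.
Gap = |63.8111 − 36.7401| = 27.0710.

27.07 units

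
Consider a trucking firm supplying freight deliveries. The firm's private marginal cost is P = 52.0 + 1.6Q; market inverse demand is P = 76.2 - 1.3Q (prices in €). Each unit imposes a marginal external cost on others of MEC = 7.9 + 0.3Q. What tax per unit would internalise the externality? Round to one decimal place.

Social marginal cost = private MC + MEC = 59.9 + 1.9Q.
Set SMC = demand: 59.9 + 1.9Q = 76.2 - 1.3Q → Q* = 5.0938.
The Pigouvian tax equals MEC at Q*: 7.9 + 0.3×5.0938 = 9.4281.

tax = €9.4 per unit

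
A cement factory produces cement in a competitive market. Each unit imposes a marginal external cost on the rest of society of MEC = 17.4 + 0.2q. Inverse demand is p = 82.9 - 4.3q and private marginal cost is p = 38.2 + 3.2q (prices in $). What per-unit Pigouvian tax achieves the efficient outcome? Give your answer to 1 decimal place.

tax = $18.1 per unit

Social marginal cost = private MC + MEC = 55.6 + 3.4q.
Set SMC = demand: 55.6 + 3.4q = 82.9 - 4.3q → q* = 3.5455.
The Pigouvian tax equals MEC at q*: 17.4 + 0.2×3.5455 = 18.1091.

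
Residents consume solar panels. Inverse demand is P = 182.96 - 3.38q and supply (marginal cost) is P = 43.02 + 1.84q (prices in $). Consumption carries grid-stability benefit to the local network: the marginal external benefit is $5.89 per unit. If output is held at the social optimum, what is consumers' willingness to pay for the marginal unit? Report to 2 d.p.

Social marginal benefit = demand + MEB = 188.85 - 3.38q.
Set SMB = MC: 188.85 - 3.38q = 43.02 + 1.84q → q* = 27.9368.
Consumer price on the demand curve at q*: 182.96 − 3.38×27.9368 = 88.5336.

P = $88.53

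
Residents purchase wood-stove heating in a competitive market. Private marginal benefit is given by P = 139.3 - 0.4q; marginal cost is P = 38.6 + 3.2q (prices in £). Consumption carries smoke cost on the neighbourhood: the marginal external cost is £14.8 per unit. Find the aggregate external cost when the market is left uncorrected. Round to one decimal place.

£414.0

Market equilibrium (private): 38.6 + 3.2q = 139.3 - 0.4q → q_m = 27.9722.
Total external cost = MEC × q_m = 14.8 × 27.9722 = 413.9886.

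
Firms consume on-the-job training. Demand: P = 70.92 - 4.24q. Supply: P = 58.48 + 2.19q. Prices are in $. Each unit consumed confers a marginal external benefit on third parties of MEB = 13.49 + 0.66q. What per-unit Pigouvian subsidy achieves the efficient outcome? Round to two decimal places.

subsidy = $16.46 per unit

Social marginal benefit = demand + MEB = 84.41 - 3.58q.
Set SMB = MC: 84.41 - 3.58q = 58.48 + 2.19q → q* = 4.4939.
The Pigouvian subsidy equals MEB at q*: 13.49 + 0.66×4.4939 = 16.4560.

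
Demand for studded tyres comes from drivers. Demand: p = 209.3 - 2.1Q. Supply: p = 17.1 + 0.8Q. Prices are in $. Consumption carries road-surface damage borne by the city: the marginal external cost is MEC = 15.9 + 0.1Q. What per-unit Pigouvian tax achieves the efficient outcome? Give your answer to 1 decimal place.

Social marginal benefit = demand − MEC = 193.4 - 2.2Q.
Set SMB = MC: 193.4 - 2.2Q = 17.1 + 0.8Q → Q* = 58.7667.
The Pigouvian tax equals MEC at Q*: 15.9 + 0.1×58.7667 = 21.7767.

tax = $21.8 per unit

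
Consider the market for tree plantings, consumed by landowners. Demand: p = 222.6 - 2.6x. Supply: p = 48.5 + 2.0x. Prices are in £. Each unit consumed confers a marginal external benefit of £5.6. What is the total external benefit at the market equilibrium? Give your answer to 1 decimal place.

Market equilibrium (private): 48.5 + 2.0x = 222.6 - 2.6x → x_m = 37.8478.
Total external benefit = MEB × x_m = 5.6 × 37.8478 = 211.9477.

£211.9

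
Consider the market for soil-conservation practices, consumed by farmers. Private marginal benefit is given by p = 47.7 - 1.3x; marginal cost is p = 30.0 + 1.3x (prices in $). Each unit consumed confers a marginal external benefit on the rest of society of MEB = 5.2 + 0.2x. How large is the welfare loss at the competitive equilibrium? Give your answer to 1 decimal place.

Market equilibrium (private): 30.0 + 1.3x = 47.7 - 1.3x → x_m = 6.8077.
Social marginal benefit = demand + MEB = 52.9 - 1.1x.
Set SMB = MC: 52.9 - 1.1x = 30.0 + 1.3x → x* = 9.5417.
Height of the DWL triangle at x_m is SMB(x_m) − MC(x_m) = MEB(x_m) = 6.5615.
DWL = ½ × 2.7340 × 6.5615 = 8.9696.

DWL = $9.0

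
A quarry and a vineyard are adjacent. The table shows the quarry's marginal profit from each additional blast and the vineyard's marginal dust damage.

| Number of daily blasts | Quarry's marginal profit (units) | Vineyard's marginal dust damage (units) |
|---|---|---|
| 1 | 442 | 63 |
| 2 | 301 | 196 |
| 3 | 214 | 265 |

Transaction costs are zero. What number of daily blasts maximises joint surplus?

2

Bargaining reaches the level where marginal profit last exceeds marginal dust damage.
That holds through level 2 (301 ≥ 196) but not at 3 (214 < 265).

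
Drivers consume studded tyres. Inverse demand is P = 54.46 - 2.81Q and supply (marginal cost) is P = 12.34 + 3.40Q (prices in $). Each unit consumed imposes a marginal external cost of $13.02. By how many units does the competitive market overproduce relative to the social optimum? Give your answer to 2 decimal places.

2.10 units

Market equilibrium (private): 12.34 + 3.40Q = 54.46 - 2.81Q → Q_m = 6.7826.
Social marginal benefit = demand − MEC = 41.44 - 2.81Q.
Set SMB = MC: 41.44 - 2.81Q = 12.34 + 3.40Q → Q* = 4.6860.
Gap = |6.7826 − 4.6860| = 2.0966.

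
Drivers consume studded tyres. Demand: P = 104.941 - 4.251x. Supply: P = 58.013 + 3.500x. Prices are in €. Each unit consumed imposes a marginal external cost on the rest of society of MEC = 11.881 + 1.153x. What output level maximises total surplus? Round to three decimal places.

x* = 3.936

Social marginal benefit = demand − MEC = 93.060 - 5.404x.
Set SMB = MC: 93.060 - 5.404x = 58.013 + 3.500x → x* = 3.9361.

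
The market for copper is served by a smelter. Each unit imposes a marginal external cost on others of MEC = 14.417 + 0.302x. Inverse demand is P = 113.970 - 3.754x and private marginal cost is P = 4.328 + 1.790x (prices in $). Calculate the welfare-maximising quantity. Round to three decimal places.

Social marginal cost = private MC + MEC = 18.745 + 2.092x.
Set SMC = demand: 18.745 + 2.092x = 113.970 - 3.754x → x* = 16.2889.

x* = 16.289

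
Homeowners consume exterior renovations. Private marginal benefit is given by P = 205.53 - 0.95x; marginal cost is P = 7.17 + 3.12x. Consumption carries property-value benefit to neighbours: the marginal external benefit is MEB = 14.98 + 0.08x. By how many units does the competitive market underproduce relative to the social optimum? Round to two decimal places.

4.73 units

Market equilibrium (private): 7.17 + 3.12x = 205.53 - 0.95x → x_m = 48.7371.
Social marginal benefit = demand + MEB = 220.51 - 0.87x.
Set SMB = MC: 220.51 - 0.87x = 7.17 + 3.12x → x* = 53.4687.
Gap = |48.7371 − 53.4687| = 4.7316.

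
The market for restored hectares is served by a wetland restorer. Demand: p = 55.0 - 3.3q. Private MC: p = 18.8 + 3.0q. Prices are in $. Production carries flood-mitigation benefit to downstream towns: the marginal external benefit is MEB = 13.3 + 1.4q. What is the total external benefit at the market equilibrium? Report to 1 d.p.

Market equilibrium (private): 18.8 + 3.0q = 55.0 - 3.3q → q_m = 5.7460.
Total external benefit = ∫₀^{q_m} (13.3 + 1.4q) dq = 13.3×5.7460 + ½×1.4×5.7460² = 99.5334.

$99.5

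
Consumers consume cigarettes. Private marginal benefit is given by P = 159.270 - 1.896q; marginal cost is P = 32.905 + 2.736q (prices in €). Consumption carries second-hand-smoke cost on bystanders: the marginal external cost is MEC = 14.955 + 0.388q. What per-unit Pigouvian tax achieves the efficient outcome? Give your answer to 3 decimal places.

tax = €23.566 per unit

Social marginal benefit = demand − MEC = 144.315 - 2.284q.
Set SMB = MC: 144.315 - 2.284q = 32.905 + 2.736q → q* = 22.1932.
The Pigouvian tax equals MEC at q*: 14.955 + 0.388×22.1932 = 23.5660.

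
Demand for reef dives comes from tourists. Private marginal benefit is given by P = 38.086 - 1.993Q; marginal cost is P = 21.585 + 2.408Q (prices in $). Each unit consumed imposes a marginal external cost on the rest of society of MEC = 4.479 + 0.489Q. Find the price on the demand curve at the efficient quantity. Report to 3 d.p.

P = $33.186

Social marginal benefit = demand − MEC = 33.607 - 2.482Q.
Set SMB = MC: 33.607 - 2.482Q = 21.585 + 2.408Q → Q* = 2.4585.
Consumer price on the demand curve at Q*: 38.086 − 1.993×2.4585 = 33.1862.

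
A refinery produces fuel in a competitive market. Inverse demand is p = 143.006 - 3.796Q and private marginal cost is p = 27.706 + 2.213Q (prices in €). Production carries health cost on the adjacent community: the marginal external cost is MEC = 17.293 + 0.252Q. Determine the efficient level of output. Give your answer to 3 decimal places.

Social marginal cost = private MC + MEC = 44.999 + 2.465Q.
Set SMC = demand: 44.999 + 2.465Q = 143.006 - 3.796Q → Q* = 15.6536.

Q* = 15.654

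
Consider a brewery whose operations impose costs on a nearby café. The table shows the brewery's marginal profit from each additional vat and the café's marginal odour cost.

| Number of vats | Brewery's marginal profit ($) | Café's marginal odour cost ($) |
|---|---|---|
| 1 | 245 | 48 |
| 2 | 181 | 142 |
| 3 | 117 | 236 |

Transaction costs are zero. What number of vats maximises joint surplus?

Bargaining reaches the level where marginal profit last exceeds marginal odour cost.
That holds through level 2 (181 ≥ 142) but not at 3 (117 < 236).

2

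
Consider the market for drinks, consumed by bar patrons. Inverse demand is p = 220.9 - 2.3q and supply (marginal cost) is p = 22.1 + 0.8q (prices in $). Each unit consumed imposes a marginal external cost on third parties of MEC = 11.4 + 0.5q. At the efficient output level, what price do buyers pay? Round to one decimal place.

P = $101.2

Social marginal benefit = demand − MEC = 209.5 - 2.8q.
Set SMB = MC: 209.5 - 2.8q = 22.1 + 0.8q → q* = 52.0556.
Consumer price on the demand curve at q*: 220.9 − 2.3×52.0556 = 101.1721.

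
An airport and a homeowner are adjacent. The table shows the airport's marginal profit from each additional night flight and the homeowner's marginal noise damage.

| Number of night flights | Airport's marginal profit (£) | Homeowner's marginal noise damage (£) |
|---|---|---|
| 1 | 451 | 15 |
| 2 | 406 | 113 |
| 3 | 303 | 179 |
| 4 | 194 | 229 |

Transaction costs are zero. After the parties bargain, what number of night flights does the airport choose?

3

Bargaining reaches the level where marginal profit last exceeds marginal noise damage.
That holds through level 3 (303 ≥ 179) but not at 4 (194 < 229).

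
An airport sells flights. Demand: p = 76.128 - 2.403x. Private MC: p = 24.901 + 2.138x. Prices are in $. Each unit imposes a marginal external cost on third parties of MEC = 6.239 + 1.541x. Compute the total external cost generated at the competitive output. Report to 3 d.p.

Market equilibrium (private): 24.901 + 2.138x = 76.128 - 2.403x → x_m = 11.2810.
Total external cost = ∫₀^{x_m} (6.239 + 1.541x) dx = 6.239×11.2810 + ½×1.541×11.2810² = 168.4367.

$168.437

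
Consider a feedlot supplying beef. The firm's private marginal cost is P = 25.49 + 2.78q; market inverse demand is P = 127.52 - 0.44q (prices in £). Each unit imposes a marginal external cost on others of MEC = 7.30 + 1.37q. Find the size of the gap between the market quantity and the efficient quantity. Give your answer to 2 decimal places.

Market equilibrium (private): 25.49 + 2.78q = 127.52 - 0.44q → q_m = 31.6863.
Social marginal cost = private MC + MEC = 32.79 + 4.15q.
Set SMC = demand: 32.79 + 4.15q = 127.52 - 0.44q → q* = 20.6383.
Gap = |31.6863 − 20.6383| = 11.0480.

11.05 units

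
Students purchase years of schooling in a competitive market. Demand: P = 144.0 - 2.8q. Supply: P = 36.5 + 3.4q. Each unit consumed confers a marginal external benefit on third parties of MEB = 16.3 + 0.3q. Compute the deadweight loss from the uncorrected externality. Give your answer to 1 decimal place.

Market equilibrium (private): 36.5 + 3.4q = 144.0 - 2.8q → q_m = 17.3387.
Social marginal benefit = demand + MEB = 160.3 - 2.5q.
Set SMB = MC: 160.3 - 2.5q = 36.5 + 3.4q → q* = 20.9831.
Between q* and q_m the wedge SMB − MC runs linearly from 0 to MEB(q_m), so the loss is a triangle.
DWL = ½ × 3.6444 × 21.5016 = 39.1802.

DWL = 39.2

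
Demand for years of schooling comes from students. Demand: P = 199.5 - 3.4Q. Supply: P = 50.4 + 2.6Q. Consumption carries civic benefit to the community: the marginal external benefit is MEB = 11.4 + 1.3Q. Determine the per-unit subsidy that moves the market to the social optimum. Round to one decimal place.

Social marginal benefit = demand + MEB = 210.9 - 2.1Q.
Set SMB = MC: 210.9 - 2.1Q = 50.4 + 2.6Q → Q* = 34.1489.
The Pigouvian subsidy equals MEB at Q*: 11.4 + 1.3×34.1489 = 55.7936.

subsidy = 55.8 per unit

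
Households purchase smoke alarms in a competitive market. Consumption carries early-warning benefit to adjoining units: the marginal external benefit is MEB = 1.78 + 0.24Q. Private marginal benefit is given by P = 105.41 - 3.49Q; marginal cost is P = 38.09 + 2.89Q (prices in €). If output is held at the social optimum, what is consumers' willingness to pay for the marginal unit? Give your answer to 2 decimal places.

P = €66.13

Social marginal benefit = demand + MEB = 107.19 - 3.25Q.
Set SMB = MC: 107.19 - 3.25Q = 38.09 + 2.89Q → Q* = 11.2541.
Consumer price on the demand curve at Q*: 105.41 − 3.49×11.2541 = 66.1332.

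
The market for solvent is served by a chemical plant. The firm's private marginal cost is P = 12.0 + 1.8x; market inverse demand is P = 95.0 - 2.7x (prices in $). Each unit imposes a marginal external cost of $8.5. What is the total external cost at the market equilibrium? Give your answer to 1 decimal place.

$156.8

Market equilibrium (private): 12.0 + 1.8x = 95.0 - 2.7x → x_m = 18.4444.
Total external cost = MEC × x_m = 8.5 × 18.4444 = 156.7774.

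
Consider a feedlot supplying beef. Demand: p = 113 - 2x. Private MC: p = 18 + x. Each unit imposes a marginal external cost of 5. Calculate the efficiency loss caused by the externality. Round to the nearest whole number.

Market equilibrium (private): 18 + x = 113 - 2x → x_m = 31.6667.
Social marginal cost = private MC + MEC = 23 + x.
Set SMC = demand: 23 + x = 113 - 2x → x* = 30.0000.
Height of the DWL triangle at x_m is SMC(x_m) − demand(x_m) = MEC(x_m) = 5.0000.
DWL = ½ × 1.6667 × 5.0000 = 4.1668.

DWL = 4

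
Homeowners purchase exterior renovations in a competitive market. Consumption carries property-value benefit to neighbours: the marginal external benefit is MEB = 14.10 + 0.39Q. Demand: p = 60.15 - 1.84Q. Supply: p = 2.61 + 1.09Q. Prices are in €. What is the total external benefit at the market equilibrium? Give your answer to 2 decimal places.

Market equilibrium (private): 2.61 + 1.09Q = 60.15 - 1.84Q → Q_m = 19.6382.
Total external benefit = ∫₀^{Q_m} (14.10 + 0.39Q) dQ = 14.10×19.6382 + ½×0.39×19.6382² = 352.1021.

€352.10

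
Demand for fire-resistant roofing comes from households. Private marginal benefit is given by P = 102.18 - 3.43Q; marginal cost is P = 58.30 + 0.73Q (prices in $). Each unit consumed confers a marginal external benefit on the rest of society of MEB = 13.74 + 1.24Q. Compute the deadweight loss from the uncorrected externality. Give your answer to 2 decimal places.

Market equilibrium (private): 58.30 + 0.73Q = 102.18 - 3.43Q → Q_m = 10.5481.
Social marginal benefit = demand + MEB = 115.92 - 2.19Q.
Set SMB = MC: 115.92 - 2.19Q = 58.30 + 0.73Q → Q* = 19.7329.
Height of the DWL triangle at Q_m is SMB(Q_m) − MC(Q_m) = MEB(Q_m) = 26.8196.
DWL = ½ × 9.1848 × 26.8196 = 123.1663.

DWL = $123.17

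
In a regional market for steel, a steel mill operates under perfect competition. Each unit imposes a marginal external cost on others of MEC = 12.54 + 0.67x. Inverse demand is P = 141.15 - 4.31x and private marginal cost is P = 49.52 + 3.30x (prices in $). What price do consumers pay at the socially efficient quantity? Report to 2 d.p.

P = $99.98

Social marginal cost = private MC + MEC = 62.06 + 3.97x.
Set SMC = demand: 62.06 + 3.97x = 141.15 - 4.31x → x* = 9.5519.
Consumer price on the demand curve at x*: 141.15 − 4.31×9.5519 = 99.9813.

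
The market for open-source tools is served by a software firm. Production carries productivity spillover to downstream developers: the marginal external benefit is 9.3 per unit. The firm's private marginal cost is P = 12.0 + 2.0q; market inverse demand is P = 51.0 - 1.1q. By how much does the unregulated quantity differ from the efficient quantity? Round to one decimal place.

Market equilibrium (private): 12.0 + 2.0q = 51.0 - 1.1q → q_m = 12.5806.
Social marginal cost = private MC − MEB = 2.7 + 2.0q.
Set SMC = demand: 2.7 + 2.0q = 51.0 - 1.1q → q* = 15.5806.
Gap = |12.5806 − 15.5806| = 3.0000.

3.0 units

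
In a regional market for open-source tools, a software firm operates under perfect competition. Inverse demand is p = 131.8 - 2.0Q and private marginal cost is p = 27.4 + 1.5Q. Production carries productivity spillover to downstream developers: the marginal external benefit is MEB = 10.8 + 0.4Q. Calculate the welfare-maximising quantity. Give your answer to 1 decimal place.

Social marginal cost = private MC − MEB = 16.6 + 1.1Q.
Set SMC = demand: 16.6 + 1.1Q = 131.8 - 2.0Q → Q* = 37.1613.

Q* = 37.2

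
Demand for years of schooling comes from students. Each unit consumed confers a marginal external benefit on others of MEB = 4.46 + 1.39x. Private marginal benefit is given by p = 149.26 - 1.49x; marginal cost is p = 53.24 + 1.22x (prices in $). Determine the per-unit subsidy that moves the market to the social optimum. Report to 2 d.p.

Social marginal benefit = demand + MEB = 153.72 - 0.10x.
Set SMB = MC: 153.72 - 0.10x = 53.24 + 1.22x → x* = 76.1212.
The Pigouvian subsidy equals MEB at x*: 4.46 + 1.39×76.1212 = 110.2685.

subsidy = $110.27 per unit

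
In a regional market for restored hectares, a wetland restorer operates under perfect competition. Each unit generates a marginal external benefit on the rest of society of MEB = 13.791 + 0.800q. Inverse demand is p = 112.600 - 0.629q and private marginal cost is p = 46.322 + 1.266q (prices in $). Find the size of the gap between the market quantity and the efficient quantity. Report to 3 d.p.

Market equilibrium (private): 46.322 + 1.266q = 112.600 - 0.629q → q_m = 34.9752.
Social marginal cost = private MC − MEB = 32.531 + 0.466q.
Set SMC = demand: 32.531 + 0.466q = 112.600 - 0.629q → q* = 73.1224.
Gap = |34.9752 − 73.1224| = 38.1472.

38.147 units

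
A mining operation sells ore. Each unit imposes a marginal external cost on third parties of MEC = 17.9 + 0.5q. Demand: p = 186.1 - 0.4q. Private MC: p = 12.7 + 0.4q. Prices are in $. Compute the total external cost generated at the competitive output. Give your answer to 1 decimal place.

Market equilibrium (private): 12.7 + 0.4q = 186.1 - 0.4q → q_m = 216.7500.
Total external cost = ∫₀^{q_m} (17.9 + 0.5q) dq = 17.9×216.7500 + ½×0.5×216.7500² = 15624.9656.

$15625.0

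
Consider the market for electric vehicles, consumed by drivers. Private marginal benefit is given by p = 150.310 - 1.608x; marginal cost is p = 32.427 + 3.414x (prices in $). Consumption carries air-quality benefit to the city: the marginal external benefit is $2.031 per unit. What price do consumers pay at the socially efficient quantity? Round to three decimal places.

Social marginal benefit = demand + MEB = 152.341 - 1.608x.
Set SMB = MC: 152.341 - 1.608x = 32.427 + 3.414x → x* = 23.8777.
Consumer price on the demand curve at x*: 150.310 − 1.608×23.8777 = 111.9147.

P = $111.915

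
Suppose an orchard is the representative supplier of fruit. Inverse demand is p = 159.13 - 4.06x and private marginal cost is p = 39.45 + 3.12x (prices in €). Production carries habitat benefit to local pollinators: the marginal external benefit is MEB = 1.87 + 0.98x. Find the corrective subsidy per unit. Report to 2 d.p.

Social marginal cost = private MC − MEB = 37.58 + 2.14x.
Set SMC = demand: 37.58 + 2.14x = 159.13 - 4.06x → x* = 19.6048.
The Pigouvian subsidy equals MEB at x*: 1.87 + 0.98×19.6048 = 21.0827.

subsidy = €21.08 per unit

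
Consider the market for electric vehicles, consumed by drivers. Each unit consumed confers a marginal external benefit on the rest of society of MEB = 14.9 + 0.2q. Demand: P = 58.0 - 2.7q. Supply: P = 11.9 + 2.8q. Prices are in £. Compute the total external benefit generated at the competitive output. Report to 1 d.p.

£131.9

Market equilibrium (private): 11.9 + 2.8q = 58.0 - 2.7q → q_m = 8.3818.
Total external benefit = ∫₀^{q_m} (14.9 + 0.2q) dq = 14.9×8.3818 + ½×0.2×8.3818² = 131.9143.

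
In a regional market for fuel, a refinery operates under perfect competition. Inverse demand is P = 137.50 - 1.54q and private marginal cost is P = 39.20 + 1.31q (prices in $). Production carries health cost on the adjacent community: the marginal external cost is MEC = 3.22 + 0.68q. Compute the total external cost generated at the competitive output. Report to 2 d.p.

$515.54

Market equilibrium (private): 39.20 + 1.31q = 137.50 - 1.54q → q_m = 34.4912.
Total external cost = ∫₀^{q_m} (3.22 + 0.68q) dq = 3.22×34.4912 + ½×0.68×34.4912² = 515.5402.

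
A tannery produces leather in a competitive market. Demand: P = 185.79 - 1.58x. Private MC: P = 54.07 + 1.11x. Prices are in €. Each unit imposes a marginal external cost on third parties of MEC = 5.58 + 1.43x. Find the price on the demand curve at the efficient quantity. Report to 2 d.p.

P = €137.42

Social marginal cost = private MC + MEC = 59.65 + 2.54x.
Set SMC = demand: 59.65 + 2.54x = 185.79 - 1.58x → x* = 30.6165.
Consumer price on the demand curve at x*: 185.79 − 1.58×30.6165 = 137.4159.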